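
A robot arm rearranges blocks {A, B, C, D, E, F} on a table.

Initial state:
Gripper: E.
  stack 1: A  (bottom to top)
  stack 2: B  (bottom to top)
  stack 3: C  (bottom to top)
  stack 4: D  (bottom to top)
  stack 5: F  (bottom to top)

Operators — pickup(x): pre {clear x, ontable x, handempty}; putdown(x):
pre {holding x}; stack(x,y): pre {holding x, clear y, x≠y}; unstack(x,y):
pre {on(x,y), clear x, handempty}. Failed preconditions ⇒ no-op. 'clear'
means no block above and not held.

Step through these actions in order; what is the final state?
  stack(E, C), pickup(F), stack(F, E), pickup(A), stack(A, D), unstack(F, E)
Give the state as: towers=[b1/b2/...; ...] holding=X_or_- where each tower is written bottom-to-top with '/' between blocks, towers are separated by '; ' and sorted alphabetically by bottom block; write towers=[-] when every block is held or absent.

step 1 (stack(E, C)): towers=[A; B; C/E; D; F] holding=-
step 2 (pickup(F)): towers=[A; B; C/E; D] holding=F
step 3 (stack(F, E)): towers=[A; B; C/E/F; D] holding=-
step 4 (pickup(A)): towers=[B; C/E/F; D] holding=A
step 5 (stack(A, D)): towers=[B; C/E/F; D/A] holding=-
step 6 (unstack(F, E)): towers=[B; C/E; D/A] holding=F

towers=[B; C/E; D/A] holding=F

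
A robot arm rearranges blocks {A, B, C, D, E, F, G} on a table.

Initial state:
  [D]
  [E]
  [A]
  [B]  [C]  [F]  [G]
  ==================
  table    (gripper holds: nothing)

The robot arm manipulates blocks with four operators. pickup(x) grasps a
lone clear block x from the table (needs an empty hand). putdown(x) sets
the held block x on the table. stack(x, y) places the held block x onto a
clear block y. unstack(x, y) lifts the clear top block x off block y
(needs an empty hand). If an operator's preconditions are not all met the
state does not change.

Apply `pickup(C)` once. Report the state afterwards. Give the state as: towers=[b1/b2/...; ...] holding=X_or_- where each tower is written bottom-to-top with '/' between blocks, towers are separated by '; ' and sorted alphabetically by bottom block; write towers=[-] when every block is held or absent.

before: towers=[B/A/E/D; C; F; G] holding=-
pre[pickup(C)]: clear(C) ok, ontable(C) ok, handempty ok
all met → apply pickup(C)
after:  towers=[B/A/E/D; F; G] holding=C

towers=[B/A/E/D; F; G] holding=C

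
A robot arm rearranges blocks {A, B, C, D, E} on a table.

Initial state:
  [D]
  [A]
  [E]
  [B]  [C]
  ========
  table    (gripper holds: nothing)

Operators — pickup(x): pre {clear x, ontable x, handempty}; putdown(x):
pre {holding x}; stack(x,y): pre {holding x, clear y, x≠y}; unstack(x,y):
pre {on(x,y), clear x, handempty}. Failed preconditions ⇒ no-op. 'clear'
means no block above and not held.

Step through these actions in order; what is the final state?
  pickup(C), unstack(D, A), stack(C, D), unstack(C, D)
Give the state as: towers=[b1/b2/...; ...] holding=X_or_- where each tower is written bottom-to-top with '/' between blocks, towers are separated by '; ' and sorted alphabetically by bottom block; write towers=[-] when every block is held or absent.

step 1 (pickup(C)): towers=[B/E/A/D] holding=C
step 2 (unstack(D, A)) [no-op]: towers=[B/E/A/D] holding=C
step 3 (stack(C, D)): towers=[B/E/A/D/C] holding=-
step 4 (unstack(C, D)): towers=[B/E/A/D] holding=C

towers=[B/E/A/D] holding=C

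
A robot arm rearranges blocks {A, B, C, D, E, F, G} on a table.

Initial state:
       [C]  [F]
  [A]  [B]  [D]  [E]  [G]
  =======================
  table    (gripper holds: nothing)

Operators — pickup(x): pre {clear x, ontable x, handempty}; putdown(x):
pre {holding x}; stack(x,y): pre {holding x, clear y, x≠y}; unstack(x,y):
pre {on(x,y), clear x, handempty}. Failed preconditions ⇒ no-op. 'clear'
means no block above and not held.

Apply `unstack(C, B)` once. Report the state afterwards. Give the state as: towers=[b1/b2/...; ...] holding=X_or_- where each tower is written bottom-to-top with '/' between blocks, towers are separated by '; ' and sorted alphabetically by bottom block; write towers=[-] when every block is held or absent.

towers=[A; B; D/F; E; G] holding=C

before: towers=[A; B/C; D/F; E; G] holding=-
pre[unstack(C, B)]: on(C,B) ok, clear(C) ok, handempty ok
all met → apply unstack(C, B)
after:  towers=[A; B; D/F; E; G] holding=C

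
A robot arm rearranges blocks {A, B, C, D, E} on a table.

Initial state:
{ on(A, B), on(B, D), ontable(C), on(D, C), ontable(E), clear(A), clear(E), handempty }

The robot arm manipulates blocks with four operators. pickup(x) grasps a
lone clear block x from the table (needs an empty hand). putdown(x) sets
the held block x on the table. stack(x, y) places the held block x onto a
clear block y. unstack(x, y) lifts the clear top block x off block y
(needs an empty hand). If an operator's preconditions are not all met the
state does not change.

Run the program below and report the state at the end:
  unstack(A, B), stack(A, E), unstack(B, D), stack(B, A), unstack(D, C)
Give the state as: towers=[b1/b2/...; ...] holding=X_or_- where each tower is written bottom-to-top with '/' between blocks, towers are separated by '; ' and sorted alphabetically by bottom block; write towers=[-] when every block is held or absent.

towers=[C; E/A/B] holding=D

step 1 (unstack(A, B)): towers=[C/D/B; E] holding=A
step 2 (stack(A, E)): towers=[C/D/B; E/A] holding=-
step 3 (unstack(B, D)): towers=[C/D; E/A] holding=B
step 4 (stack(B, A)): towers=[C/D; E/A/B] holding=-
step 5 (unstack(D, C)): towers=[C; E/A/B] holding=D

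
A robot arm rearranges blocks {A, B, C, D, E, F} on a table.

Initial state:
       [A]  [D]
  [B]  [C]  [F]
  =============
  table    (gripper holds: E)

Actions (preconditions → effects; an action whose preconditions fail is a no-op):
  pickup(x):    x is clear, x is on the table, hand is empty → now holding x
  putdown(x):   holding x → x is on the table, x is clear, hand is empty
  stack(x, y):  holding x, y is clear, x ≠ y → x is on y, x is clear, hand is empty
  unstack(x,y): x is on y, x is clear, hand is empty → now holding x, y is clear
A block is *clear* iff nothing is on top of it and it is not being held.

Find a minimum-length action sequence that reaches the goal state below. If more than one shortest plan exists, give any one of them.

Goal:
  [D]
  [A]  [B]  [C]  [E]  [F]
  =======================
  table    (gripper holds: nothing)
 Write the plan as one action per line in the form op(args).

putdown(E)
unstack(A, C)
putdown(A)
unstack(D, F)
stack(D, A)

step 1 (putdown(E)): towers=[B; C/A; E; F/D] holding=-
step 2 (unstack(A, C)): towers=[B; C; E; F/D] holding=A
step 3 (putdown(A)): towers=[A; B; C; E; F/D] holding=-
step 4 (unstack(D, F)): towers=[A; B; C; E; F] holding=D
step 5 (stack(D, A)): towers=[A/D; B; C; E; F] holding=-
goal check: towers=[A/D; B; C; E; F] holding=- — reached (length 5, optimal by BFS)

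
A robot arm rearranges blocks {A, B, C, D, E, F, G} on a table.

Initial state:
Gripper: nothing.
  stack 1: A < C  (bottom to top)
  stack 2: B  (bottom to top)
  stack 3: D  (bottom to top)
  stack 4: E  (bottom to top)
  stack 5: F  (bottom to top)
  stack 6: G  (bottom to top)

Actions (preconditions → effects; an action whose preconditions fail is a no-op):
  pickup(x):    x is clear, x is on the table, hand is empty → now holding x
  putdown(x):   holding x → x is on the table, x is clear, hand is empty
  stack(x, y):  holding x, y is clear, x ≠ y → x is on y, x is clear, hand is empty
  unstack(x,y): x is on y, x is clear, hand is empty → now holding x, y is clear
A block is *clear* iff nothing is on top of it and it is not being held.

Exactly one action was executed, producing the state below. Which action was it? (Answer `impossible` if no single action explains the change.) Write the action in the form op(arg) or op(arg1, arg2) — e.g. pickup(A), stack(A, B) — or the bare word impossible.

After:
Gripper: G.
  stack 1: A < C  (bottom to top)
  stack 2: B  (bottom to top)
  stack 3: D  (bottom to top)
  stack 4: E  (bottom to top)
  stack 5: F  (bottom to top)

target: towers=[A/C; B; D; E; F] holding=G
         pickup(B) → towers=[A/C; D; E; F; G] holding=B
         pickup(F) → towers=[A/C; B; D; E; G] holding=F
         pickup(G) → towers=[A/C; B; D; E; F] holding=G  ← match
         pickup(D) → towers=[A/C; B; E; F; G] holding=D
         pickup(E) → towers=[A/C; B; D; F; G] holding=E
     unstack(C, A) → towers=[A; B; D; E; F; G] holding=C

pickup(G)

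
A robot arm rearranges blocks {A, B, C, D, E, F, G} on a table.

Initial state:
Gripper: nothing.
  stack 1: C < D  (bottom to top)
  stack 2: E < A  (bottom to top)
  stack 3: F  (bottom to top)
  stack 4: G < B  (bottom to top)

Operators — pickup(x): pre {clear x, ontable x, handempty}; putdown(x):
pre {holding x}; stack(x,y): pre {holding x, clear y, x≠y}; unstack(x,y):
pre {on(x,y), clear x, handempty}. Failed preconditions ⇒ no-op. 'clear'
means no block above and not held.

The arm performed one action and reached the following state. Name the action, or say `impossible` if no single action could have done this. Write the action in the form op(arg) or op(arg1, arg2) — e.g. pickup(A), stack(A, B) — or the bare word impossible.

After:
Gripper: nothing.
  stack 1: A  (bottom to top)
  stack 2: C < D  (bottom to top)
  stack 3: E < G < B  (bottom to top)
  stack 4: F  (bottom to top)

target: towers=[A; C/D; E/G/B; F] holding=-
     unstack(B, G) → towers=[C/D; E/A; F; G] holding=B
         pickup(F) → towers=[C/D; E/A; G/B] holding=F
     unstack(D, C) → towers=[C; E/A; F; G/B] holding=D
     unstack(A, E) → towers=[C/D; E; F; G/B] holding=A
none of the 4 applicable actions match → impossible

impossible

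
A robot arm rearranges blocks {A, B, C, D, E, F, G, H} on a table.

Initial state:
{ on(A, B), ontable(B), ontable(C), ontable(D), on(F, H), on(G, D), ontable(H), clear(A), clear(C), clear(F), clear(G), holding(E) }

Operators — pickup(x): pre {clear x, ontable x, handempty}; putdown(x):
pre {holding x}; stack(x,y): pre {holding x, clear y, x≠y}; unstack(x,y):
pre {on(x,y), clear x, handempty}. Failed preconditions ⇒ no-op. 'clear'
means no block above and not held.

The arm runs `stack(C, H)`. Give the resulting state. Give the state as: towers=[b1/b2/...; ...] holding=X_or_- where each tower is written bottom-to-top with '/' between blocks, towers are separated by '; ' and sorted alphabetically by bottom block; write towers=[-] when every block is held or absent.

towers=[B/A; C; D/G; H/F] holding=E

before: towers=[B/A; C; D/G; H/F] holding=E
pre[stack(C, H)]: holding(C) no, clear(H) no, C≠H yes
holding(C), clear(H) unmet → stack(C, H) is a no-op
after:  towers=[B/A; C; D/G; H/F] holding=E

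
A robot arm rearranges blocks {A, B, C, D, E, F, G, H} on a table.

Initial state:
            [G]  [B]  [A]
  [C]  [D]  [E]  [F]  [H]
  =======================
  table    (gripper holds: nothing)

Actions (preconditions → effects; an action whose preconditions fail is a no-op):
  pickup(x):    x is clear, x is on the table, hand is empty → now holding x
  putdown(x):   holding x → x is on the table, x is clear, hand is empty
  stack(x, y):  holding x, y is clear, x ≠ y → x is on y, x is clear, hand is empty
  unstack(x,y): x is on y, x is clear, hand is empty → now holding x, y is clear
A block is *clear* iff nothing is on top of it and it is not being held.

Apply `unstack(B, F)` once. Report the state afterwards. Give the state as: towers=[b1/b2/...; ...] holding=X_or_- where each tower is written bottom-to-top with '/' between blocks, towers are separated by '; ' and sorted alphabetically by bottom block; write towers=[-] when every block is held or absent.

before: towers=[C; D; E/G; F/B; H/A] holding=-
pre[unstack(B, F)]: on(B,F) ok, clear(B) ok, handempty ok
all met → apply unstack(B, F)
after:  towers=[C; D; E/G; F; H/A] holding=B

towers=[C; D; E/G; F; H/A] holding=B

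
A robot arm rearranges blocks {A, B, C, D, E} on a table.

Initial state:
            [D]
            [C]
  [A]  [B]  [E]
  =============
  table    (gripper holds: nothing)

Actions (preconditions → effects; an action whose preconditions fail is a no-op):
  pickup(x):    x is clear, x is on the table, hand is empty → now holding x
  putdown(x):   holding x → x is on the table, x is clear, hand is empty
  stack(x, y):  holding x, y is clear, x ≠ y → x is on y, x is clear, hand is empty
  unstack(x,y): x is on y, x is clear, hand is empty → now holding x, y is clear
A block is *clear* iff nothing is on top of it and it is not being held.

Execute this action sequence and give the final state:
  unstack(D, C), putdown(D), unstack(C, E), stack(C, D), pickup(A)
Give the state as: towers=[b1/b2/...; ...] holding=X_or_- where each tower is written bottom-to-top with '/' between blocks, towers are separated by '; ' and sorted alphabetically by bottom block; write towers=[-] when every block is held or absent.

step 1 (unstack(D, C)): towers=[A; B; E/C] holding=D
step 2 (putdown(D)): towers=[A; B; D; E/C] holding=-
step 3 (unstack(C, E)): towers=[A; B; D; E] holding=C
step 4 (stack(C, D)): towers=[A; B; D/C; E] holding=-
step 5 (pickup(A)): towers=[B; D/C; E] holding=A

towers=[B; D/C; E] holding=A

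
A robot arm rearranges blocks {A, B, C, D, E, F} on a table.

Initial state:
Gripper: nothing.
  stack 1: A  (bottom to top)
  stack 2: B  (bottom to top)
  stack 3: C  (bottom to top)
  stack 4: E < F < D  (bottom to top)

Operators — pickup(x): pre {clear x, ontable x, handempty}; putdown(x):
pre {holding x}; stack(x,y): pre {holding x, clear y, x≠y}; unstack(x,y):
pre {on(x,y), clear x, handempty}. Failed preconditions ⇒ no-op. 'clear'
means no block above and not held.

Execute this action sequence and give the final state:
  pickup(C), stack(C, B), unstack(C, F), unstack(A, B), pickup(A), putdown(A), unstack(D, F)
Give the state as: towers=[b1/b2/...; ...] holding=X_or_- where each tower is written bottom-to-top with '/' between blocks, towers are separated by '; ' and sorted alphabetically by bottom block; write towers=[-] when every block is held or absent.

towers=[A; B/C; E/F] holding=D

step 1 (pickup(C)): towers=[A; B; E/F/D] holding=C
step 2 (stack(C, B)): towers=[A; B/C; E/F/D] holding=-
step 3 (unstack(C, F)) [no-op]: towers=[A; B/C; E/F/D] holding=-
step 4 (unstack(A, B)) [no-op]: towers=[A; B/C; E/F/D] holding=-
step 5 (pickup(A)): towers=[B/C; E/F/D] holding=A
step 6 (putdown(A)): towers=[A; B/C; E/F/D] holding=-
step 7 (unstack(D, F)): towers=[A; B/C; E/F] holding=D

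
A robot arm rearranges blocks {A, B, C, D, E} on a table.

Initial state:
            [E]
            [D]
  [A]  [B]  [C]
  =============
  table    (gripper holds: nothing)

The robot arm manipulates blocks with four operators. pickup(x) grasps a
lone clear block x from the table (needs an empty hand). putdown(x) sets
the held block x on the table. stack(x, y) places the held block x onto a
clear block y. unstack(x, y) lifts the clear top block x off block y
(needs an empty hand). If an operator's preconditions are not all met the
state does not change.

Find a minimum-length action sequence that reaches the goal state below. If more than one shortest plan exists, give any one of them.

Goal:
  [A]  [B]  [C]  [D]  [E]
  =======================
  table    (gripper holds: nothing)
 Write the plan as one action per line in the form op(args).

step 1 (unstack(E, D)): towers=[A; B; C/D] holding=E
step 2 (putdown(E)): towers=[A; B; C/D; E] holding=-
step 3 (unstack(D, C)): towers=[A; B; C; E] holding=D
step 4 (putdown(D)): towers=[A; B; C; D; E] holding=-
goal check: towers=[A; B; C; D; E] holding=- — reached (length 4, optimal by BFS)

unstack(E, D)
putdown(E)
unstack(D, C)
putdown(D)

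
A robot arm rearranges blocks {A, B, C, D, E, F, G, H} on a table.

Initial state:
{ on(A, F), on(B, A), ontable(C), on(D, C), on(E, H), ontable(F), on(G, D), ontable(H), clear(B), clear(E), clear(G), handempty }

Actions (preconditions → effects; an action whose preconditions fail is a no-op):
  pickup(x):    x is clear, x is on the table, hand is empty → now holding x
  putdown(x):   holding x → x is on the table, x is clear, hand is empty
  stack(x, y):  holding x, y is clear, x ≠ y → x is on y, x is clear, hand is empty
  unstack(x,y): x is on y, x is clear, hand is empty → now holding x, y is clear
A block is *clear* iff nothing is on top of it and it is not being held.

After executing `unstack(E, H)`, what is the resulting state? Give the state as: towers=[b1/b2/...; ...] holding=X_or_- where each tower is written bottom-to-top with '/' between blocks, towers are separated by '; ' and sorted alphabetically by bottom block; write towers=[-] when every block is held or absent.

towers=[C/D/G; F/A/B; H] holding=E

before: towers=[C/D/G; F/A/B; H/E] holding=-
pre[unstack(E, H)]: on(E,H) ✓, clear(E) ✓, handempty ✓
all met → apply unstack(E, H)
after:  towers=[C/D/G; F/A/B; H] holding=E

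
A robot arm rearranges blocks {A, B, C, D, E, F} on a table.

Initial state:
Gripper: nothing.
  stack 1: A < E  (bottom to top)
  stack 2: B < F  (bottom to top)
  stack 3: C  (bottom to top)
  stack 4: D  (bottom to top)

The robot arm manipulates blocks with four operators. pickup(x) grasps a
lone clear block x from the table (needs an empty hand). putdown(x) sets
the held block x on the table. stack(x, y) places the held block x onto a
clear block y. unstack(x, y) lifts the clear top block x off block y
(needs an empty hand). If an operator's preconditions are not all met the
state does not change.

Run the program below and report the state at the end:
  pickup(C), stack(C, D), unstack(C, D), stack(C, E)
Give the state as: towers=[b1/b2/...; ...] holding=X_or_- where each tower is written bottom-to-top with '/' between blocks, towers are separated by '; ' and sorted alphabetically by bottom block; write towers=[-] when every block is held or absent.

step 1 (pickup(C)): towers=[A/E; B/F; D] holding=C
step 2 (stack(C, D)): towers=[A/E; B/F; D/C] holding=-
step 3 (unstack(C, D)): towers=[A/E; B/F; D] holding=C
step 4 (stack(C, E)): towers=[A/E/C; B/F; D] holding=-

towers=[A/E/C; B/F; D] holding=-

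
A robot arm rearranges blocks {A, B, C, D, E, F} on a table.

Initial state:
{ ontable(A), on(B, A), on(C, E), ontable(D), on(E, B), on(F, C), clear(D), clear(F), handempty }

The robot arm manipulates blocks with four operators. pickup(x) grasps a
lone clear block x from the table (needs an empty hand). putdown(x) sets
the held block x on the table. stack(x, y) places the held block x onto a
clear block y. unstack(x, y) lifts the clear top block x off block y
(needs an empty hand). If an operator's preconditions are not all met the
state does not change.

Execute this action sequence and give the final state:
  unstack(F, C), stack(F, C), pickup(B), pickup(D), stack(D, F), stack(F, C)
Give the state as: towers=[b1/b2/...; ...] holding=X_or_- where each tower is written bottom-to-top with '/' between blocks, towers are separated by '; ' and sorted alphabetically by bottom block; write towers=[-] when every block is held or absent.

towers=[A/B/E/C/F/D] holding=-

step 1 (unstack(F, C)): towers=[A/B/E/C; D] holding=F
step 2 (stack(F, C)): towers=[A/B/E/C/F; D] holding=-
step 3 (pickup(B)) [no-op]: towers=[A/B/E/C/F; D] holding=-
step 4 (pickup(D)): towers=[A/B/E/C/F] holding=D
step 5 (stack(D, F)): towers=[A/B/E/C/F/D] holding=-
step 6 (stack(F, C)) [no-op]: towers=[A/B/E/C/F/D] holding=-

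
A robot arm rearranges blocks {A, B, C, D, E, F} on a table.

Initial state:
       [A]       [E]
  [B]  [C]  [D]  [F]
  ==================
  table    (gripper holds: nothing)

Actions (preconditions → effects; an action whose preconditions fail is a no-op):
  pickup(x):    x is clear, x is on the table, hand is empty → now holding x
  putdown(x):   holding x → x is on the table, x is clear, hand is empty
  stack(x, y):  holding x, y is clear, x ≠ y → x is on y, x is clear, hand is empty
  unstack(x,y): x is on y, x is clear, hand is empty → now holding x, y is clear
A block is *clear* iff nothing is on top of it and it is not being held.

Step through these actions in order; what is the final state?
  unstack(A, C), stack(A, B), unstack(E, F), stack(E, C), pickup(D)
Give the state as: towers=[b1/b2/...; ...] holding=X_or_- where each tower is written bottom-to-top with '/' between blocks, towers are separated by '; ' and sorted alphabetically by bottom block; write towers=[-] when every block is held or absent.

step 1 (unstack(A, C)): towers=[B; C; D; F/E] holding=A
step 2 (stack(A, B)): towers=[B/A; C; D; F/E] holding=-
step 3 (unstack(E, F)): towers=[B/A; C; D; F] holding=E
step 4 (stack(E, C)): towers=[B/A; C/E; D; F] holding=-
step 5 (pickup(D)): towers=[B/A; C/E; F] holding=D

towers=[B/A; C/E; F] holding=D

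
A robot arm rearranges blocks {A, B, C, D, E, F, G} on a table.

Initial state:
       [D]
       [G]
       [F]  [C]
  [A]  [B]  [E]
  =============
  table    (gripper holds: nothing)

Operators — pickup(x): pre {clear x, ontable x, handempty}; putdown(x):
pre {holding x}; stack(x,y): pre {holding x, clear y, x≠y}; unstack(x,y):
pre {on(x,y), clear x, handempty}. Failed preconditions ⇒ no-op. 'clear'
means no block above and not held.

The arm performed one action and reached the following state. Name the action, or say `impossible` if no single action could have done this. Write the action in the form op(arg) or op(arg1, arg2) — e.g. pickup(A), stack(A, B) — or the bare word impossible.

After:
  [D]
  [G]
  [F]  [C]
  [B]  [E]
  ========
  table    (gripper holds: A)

target: towers=[B/F/G/D; E/C] holding=A
     unstack(D, G) → towers=[A; B/F/G; E/C] holding=D
         pickup(A) → towers=[B/F/G/D; E/C] holding=A  ← match
     unstack(C, E) → towers=[A; B/F/G/D; E] holding=C

pickup(A)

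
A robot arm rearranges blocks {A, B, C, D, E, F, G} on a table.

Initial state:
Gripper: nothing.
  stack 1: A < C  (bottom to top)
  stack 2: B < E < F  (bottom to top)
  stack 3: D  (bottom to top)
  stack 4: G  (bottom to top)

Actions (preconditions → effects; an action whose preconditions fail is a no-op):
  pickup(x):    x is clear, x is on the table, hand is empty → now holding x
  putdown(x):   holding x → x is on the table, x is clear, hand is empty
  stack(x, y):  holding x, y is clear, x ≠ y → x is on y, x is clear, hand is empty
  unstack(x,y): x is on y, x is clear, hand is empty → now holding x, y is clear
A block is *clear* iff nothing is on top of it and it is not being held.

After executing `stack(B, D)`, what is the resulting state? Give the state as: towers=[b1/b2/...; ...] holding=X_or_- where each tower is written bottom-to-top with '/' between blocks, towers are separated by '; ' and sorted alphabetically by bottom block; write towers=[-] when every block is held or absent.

towers=[A/C; B/E/F; D; G] holding=-

before: towers=[A/C; B/E/F; D; G] holding=-
pre[stack(B, D)]: holding(B) ✗, clear(D) ✓, B≠D ✓
holding(B) unmet → stack(B, D) is a no-op
after:  towers=[A/C; B/E/F; D; G] holding=-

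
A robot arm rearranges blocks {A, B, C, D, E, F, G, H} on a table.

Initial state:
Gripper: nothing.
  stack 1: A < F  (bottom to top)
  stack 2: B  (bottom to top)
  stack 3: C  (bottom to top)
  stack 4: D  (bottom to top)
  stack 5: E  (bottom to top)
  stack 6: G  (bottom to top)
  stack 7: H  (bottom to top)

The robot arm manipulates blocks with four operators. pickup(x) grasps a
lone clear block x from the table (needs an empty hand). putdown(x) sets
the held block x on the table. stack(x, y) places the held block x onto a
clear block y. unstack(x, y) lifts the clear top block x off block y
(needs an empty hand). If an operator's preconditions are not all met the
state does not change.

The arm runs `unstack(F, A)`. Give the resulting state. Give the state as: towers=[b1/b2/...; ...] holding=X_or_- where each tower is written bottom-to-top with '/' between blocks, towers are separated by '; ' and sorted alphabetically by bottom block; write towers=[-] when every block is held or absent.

before: towers=[A/F; B; C; D; E; G; H] holding=-
pre[unstack(F, A)]: on(F,A) ✓, clear(F) ✓, handempty ✓
all met → apply unstack(F, A)
after:  towers=[A; B; C; D; E; G; H] holding=F

towers=[A; B; C; D; E; G; H] holding=F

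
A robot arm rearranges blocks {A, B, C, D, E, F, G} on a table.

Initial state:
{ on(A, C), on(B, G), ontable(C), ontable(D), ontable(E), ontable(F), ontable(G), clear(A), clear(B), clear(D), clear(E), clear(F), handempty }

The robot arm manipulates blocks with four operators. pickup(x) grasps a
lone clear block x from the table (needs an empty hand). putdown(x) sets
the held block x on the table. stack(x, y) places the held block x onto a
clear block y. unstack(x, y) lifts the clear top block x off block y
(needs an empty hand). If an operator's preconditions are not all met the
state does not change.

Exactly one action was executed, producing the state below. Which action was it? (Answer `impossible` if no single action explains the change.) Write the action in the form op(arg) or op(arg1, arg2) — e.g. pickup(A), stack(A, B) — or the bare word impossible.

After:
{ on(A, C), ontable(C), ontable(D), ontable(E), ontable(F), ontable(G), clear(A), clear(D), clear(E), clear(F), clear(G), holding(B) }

target: towers=[C/A; D; E; F; G] holding=B
     unstack(B, G) → towers=[C/A; D; E; F; G] holding=B  ← match
         pickup(F) → towers=[C/A; D; E; G/B] holding=F
         pickup(D) → towers=[C/A; E; F; G/B] holding=D
     unstack(A, C) → towers=[C; D; E; F; G/B] holding=A
         pickup(E) → towers=[C/A; D; F; G/B] holding=E

unstack(B, G)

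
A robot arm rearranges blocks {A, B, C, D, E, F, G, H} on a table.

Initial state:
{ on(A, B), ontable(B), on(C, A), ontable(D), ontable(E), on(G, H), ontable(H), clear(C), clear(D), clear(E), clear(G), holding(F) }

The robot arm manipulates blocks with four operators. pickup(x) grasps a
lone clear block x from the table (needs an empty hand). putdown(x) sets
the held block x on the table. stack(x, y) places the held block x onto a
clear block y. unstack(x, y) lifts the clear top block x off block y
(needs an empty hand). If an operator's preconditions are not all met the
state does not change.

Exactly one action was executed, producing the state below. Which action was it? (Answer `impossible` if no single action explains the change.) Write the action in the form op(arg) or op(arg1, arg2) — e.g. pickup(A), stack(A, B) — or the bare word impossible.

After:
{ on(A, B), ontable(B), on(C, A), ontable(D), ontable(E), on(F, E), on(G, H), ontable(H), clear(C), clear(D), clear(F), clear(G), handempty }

stack(F, E)

target: towers=[B/A/C; D; E/F; H/G] holding=-
        putdown(F) → towers=[B/A/C; D; E; F; H/G] holding=-
       stack(F, G) → towers=[B/A/C; D; E; H/G/F] holding=-
       stack(F, E) → towers=[B/A/C; D; E/F; H/G] holding=-  ← match
       stack(F, D) → towers=[B/A/C; D/F; E; H/G] holding=-
       stack(F, C) → towers=[B/A/C/F; D; E; H/G] holding=-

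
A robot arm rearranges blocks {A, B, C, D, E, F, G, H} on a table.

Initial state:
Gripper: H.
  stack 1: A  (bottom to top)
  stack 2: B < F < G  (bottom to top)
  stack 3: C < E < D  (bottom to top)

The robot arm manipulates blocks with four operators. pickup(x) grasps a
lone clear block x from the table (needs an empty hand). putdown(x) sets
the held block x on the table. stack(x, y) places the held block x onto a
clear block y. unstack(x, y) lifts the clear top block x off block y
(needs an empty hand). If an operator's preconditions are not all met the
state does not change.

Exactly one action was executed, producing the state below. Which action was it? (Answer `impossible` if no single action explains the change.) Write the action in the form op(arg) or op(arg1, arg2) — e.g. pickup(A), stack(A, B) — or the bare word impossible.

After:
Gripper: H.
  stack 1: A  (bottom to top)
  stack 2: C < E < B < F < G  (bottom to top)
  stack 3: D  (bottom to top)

impossible

target: towers=[A; C/E/B/F/G; D] holding=H
        putdown(H) → towers=[A; B/F/G; C/E/D; H] holding=-
       stack(H, G) → towers=[A; B/F/G/H; C/E/D] holding=-
       stack(H, A) → towers=[A/H; B/F/G; C/E/D] holding=-
       stack(H, D) → towers=[A; B/F/G; C/E/D/H] holding=-
none of the 4 applicable actions match → impossible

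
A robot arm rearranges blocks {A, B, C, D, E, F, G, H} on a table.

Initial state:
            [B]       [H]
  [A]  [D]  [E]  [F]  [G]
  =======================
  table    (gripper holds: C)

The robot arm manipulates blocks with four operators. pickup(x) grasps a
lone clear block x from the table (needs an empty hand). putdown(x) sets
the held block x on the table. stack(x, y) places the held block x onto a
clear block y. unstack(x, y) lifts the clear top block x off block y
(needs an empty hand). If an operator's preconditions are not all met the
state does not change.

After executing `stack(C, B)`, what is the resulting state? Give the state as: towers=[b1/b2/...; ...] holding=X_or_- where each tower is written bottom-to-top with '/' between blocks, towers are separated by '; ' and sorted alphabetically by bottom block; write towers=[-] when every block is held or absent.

towers=[A; D; E/B/C; F; G/H] holding=-

before: towers=[A; D; E/B; F; G/H] holding=C
pre[stack(C, B)]: holding(C) ✓, clear(B) ✓, C≠B ✓
all met → apply stack(C, B)
after:  towers=[A; D; E/B/C; F; G/H] holding=-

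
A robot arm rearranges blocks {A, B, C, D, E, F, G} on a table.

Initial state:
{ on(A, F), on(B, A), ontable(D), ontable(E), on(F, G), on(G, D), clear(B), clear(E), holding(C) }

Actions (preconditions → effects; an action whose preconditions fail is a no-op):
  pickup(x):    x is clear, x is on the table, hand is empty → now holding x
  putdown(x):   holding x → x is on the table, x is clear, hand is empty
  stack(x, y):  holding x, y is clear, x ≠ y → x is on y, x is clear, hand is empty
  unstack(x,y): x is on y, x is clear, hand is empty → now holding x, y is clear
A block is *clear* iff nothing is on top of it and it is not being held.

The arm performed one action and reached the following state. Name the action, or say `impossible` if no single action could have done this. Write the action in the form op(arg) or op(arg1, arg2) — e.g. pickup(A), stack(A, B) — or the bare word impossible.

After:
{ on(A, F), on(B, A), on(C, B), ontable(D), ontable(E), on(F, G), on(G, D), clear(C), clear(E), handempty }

target: towers=[D/G/F/A/B/C; E] holding=-
        putdown(C) → towers=[C; D/G/F/A/B; E] holding=-
       stack(C, B) → towers=[D/G/F/A/B/C; E] holding=-  ← match
       stack(C, E) → towers=[D/G/F/A/B; E/C] holding=-

stack(C, B)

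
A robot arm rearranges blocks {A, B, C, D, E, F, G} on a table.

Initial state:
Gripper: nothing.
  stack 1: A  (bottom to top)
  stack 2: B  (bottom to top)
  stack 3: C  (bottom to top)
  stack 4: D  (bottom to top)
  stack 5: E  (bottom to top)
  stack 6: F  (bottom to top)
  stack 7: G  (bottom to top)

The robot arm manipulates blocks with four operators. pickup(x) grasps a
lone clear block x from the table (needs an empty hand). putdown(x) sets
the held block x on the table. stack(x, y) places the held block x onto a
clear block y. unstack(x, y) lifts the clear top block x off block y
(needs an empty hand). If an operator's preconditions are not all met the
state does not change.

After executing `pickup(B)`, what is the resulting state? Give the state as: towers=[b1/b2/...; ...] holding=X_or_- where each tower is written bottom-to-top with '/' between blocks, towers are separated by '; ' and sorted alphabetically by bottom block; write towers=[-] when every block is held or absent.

before: towers=[A; B; C; D; E; F; G] holding=-
pre[pickup(B)]: clear(B) ✓, ontable(B) ✓, handempty ✓
all met → apply pickup(B)
after:  towers=[A; C; D; E; F; G] holding=B

towers=[A; C; D; E; F; G] holding=B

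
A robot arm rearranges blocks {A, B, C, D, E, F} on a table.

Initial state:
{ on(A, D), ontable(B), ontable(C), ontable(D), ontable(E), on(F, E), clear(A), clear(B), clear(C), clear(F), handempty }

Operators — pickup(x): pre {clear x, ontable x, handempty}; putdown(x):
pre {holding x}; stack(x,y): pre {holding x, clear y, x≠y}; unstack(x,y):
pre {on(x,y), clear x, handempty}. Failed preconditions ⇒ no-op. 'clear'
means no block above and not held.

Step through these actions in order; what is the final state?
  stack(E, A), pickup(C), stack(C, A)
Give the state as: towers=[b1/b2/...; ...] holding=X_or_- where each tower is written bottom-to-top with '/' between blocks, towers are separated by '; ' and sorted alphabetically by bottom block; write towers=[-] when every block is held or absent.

towers=[B; D/A/C; E/F] holding=-

step 1 (stack(E, A)) [no-op]: towers=[B; C; D/A; E/F] holding=-
step 2 (pickup(C)): towers=[B; D/A; E/F] holding=C
step 3 (stack(C, A)): towers=[B; D/A/C; E/F] holding=-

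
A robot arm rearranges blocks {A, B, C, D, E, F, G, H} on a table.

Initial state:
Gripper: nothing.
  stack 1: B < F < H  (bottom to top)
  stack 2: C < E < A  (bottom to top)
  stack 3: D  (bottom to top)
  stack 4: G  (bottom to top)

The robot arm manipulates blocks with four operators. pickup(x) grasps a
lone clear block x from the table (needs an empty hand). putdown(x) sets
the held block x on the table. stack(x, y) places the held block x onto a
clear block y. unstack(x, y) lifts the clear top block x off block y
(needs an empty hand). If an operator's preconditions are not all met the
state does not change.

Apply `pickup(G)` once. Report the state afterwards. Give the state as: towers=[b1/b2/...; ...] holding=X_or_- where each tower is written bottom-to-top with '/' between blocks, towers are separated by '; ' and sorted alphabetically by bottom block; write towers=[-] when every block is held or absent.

before: towers=[B/F/H; C/E/A; D; G] holding=-
pre[pickup(G)]: clear(G) yes, ontable(G) yes, handempty yes
all met → apply pickup(G)
after:  towers=[B/F/H; C/E/A; D] holding=G

towers=[B/F/H; C/E/A; D] holding=G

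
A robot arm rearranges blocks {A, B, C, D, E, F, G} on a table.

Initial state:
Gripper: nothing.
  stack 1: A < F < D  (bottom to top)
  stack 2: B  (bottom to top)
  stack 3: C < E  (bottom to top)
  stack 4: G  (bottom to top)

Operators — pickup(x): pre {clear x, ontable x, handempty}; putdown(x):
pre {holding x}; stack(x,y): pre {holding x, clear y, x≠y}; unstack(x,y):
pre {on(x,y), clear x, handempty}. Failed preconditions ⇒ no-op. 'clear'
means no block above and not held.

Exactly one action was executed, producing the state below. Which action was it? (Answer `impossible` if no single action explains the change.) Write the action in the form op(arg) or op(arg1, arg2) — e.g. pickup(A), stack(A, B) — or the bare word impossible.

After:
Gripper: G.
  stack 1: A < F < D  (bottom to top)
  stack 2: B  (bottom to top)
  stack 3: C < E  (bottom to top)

target: towers=[A/F/D; B; C/E] holding=G
         pickup(B) → towers=[A/F/D; C/E; G] holding=B
         pickup(G) → towers=[A/F/D; B; C/E] holding=G  ← match
     unstack(D, F) → towers=[A/F; B; C/E; G] holding=D
     unstack(E, C) → towers=[A/F/D; B; C; G] holding=E

pickup(G)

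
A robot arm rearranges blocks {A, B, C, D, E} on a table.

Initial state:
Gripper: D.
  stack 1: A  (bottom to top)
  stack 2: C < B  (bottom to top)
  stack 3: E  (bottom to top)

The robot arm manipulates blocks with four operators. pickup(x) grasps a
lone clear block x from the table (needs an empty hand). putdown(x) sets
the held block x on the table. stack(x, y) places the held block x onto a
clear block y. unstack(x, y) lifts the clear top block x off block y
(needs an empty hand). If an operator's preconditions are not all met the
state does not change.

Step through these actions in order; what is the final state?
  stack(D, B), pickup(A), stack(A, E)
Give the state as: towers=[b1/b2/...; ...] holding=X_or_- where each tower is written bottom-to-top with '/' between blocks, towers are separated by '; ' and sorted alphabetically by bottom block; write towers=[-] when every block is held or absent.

step 1 (stack(D, B)): towers=[A; C/B/D; E] holding=-
step 2 (pickup(A)): towers=[C/B/D; E] holding=A
step 3 (stack(A, E)): towers=[C/B/D; E/A] holding=-

towers=[C/B/D; E/A] holding=-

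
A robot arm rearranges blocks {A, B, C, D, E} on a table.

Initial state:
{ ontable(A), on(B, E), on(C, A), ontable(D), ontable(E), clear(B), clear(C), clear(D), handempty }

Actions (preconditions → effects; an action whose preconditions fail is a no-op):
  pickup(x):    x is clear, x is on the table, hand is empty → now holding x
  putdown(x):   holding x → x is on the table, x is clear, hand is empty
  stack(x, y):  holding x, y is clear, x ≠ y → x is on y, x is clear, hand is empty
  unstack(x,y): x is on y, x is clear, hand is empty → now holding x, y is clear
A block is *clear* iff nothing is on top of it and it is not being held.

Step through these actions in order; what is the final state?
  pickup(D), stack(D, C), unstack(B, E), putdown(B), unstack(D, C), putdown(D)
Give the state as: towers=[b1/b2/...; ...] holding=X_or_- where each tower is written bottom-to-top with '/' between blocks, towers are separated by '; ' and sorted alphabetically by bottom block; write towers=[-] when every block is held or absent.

step 1 (pickup(D)): towers=[A/C; E/B] holding=D
step 2 (stack(D, C)): towers=[A/C/D; E/B] holding=-
step 3 (unstack(B, E)): towers=[A/C/D; E] holding=B
step 4 (putdown(B)): towers=[A/C/D; B; E] holding=-
step 5 (unstack(D, C)): towers=[A/C; B; E] holding=D
step 6 (putdown(D)): towers=[A/C; B; D; E] holding=-

towers=[A/C; B; D; E] holding=-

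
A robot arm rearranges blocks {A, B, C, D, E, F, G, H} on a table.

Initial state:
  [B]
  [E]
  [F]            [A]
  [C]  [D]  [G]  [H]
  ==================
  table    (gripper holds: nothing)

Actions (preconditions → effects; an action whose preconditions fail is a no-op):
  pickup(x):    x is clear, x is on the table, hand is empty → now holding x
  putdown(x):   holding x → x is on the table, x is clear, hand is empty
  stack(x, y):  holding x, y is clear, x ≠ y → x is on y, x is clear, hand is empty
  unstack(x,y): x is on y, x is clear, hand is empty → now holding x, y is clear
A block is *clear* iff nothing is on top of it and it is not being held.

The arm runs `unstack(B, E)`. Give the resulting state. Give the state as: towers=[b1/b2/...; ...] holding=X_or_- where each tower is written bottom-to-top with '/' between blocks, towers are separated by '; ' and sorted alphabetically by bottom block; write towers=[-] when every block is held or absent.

before: towers=[C/F/E/B; D; G; H/A] holding=-
pre[unstack(B, E)]: on(B,E) yes, clear(B) yes, handempty yes
all met → apply unstack(B, E)
after:  towers=[C/F/E; D; G; H/A] holding=B

towers=[C/F/E; D; G; H/A] holding=B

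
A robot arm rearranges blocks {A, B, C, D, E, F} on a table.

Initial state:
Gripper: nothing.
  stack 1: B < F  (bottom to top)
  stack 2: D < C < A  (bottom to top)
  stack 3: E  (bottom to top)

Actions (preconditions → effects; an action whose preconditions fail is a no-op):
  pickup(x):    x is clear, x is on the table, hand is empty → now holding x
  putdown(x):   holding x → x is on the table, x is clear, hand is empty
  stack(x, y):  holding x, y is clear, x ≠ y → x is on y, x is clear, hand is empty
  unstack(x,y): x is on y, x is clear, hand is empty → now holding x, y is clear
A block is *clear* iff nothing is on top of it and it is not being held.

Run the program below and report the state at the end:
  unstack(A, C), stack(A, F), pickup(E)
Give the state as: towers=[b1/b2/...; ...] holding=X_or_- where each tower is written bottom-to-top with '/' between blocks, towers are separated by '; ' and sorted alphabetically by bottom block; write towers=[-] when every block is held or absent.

towers=[B/F/A; D/C] holding=E

step 1 (unstack(A, C)): towers=[B/F; D/C; E] holding=A
step 2 (stack(A, F)): towers=[B/F/A; D/C; E] holding=-
step 3 (pickup(E)): towers=[B/F/A; D/C] holding=E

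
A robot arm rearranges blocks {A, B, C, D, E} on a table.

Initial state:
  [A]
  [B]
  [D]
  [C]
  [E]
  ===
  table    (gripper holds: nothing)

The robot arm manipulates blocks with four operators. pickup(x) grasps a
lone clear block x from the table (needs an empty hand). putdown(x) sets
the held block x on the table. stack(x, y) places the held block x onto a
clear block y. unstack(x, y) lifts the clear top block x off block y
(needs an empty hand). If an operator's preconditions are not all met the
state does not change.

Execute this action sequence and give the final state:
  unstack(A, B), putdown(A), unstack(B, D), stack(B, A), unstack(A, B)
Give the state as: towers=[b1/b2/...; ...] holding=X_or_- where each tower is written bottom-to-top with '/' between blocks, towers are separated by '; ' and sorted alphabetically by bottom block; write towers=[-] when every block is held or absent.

step 1 (unstack(A, B)): towers=[E/C/D/B] holding=A
step 2 (putdown(A)): towers=[A; E/C/D/B] holding=-
step 3 (unstack(B, D)): towers=[A; E/C/D] holding=B
step 4 (stack(B, A)): towers=[A/B; E/C/D] holding=-
step 5 (unstack(A, B)) [no-op]: towers=[A/B; E/C/D] holding=-

towers=[A/B; E/C/D] holding=-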